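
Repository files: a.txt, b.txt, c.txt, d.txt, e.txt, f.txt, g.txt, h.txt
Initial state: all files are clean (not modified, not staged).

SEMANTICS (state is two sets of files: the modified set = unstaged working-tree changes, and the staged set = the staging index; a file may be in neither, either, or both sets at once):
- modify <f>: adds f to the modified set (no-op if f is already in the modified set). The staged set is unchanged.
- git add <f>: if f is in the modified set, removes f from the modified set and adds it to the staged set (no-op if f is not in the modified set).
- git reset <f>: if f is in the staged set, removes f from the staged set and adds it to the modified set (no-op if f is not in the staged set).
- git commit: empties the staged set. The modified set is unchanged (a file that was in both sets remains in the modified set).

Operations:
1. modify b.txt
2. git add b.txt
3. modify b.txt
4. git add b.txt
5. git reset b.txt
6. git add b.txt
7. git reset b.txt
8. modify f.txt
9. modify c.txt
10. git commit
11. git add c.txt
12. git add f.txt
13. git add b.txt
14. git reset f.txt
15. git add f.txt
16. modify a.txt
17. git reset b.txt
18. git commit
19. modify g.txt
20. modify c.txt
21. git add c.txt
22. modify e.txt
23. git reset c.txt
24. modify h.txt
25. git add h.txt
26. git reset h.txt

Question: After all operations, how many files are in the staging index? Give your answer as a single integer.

After op 1 (modify b.txt): modified={b.txt} staged={none}
After op 2 (git add b.txt): modified={none} staged={b.txt}
After op 3 (modify b.txt): modified={b.txt} staged={b.txt}
After op 4 (git add b.txt): modified={none} staged={b.txt}
After op 5 (git reset b.txt): modified={b.txt} staged={none}
After op 6 (git add b.txt): modified={none} staged={b.txt}
After op 7 (git reset b.txt): modified={b.txt} staged={none}
After op 8 (modify f.txt): modified={b.txt, f.txt} staged={none}
After op 9 (modify c.txt): modified={b.txt, c.txt, f.txt} staged={none}
After op 10 (git commit): modified={b.txt, c.txt, f.txt} staged={none}
After op 11 (git add c.txt): modified={b.txt, f.txt} staged={c.txt}
After op 12 (git add f.txt): modified={b.txt} staged={c.txt, f.txt}
After op 13 (git add b.txt): modified={none} staged={b.txt, c.txt, f.txt}
After op 14 (git reset f.txt): modified={f.txt} staged={b.txt, c.txt}
After op 15 (git add f.txt): modified={none} staged={b.txt, c.txt, f.txt}
After op 16 (modify a.txt): modified={a.txt} staged={b.txt, c.txt, f.txt}
After op 17 (git reset b.txt): modified={a.txt, b.txt} staged={c.txt, f.txt}
After op 18 (git commit): modified={a.txt, b.txt} staged={none}
After op 19 (modify g.txt): modified={a.txt, b.txt, g.txt} staged={none}
After op 20 (modify c.txt): modified={a.txt, b.txt, c.txt, g.txt} staged={none}
After op 21 (git add c.txt): modified={a.txt, b.txt, g.txt} staged={c.txt}
After op 22 (modify e.txt): modified={a.txt, b.txt, e.txt, g.txt} staged={c.txt}
After op 23 (git reset c.txt): modified={a.txt, b.txt, c.txt, e.txt, g.txt} staged={none}
After op 24 (modify h.txt): modified={a.txt, b.txt, c.txt, e.txt, g.txt, h.txt} staged={none}
After op 25 (git add h.txt): modified={a.txt, b.txt, c.txt, e.txt, g.txt} staged={h.txt}
After op 26 (git reset h.txt): modified={a.txt, b.txt, c.txt, e.txt, g.txt, h.txt} staged={none}
Final staged set: {none} -> count=0

Answer: 0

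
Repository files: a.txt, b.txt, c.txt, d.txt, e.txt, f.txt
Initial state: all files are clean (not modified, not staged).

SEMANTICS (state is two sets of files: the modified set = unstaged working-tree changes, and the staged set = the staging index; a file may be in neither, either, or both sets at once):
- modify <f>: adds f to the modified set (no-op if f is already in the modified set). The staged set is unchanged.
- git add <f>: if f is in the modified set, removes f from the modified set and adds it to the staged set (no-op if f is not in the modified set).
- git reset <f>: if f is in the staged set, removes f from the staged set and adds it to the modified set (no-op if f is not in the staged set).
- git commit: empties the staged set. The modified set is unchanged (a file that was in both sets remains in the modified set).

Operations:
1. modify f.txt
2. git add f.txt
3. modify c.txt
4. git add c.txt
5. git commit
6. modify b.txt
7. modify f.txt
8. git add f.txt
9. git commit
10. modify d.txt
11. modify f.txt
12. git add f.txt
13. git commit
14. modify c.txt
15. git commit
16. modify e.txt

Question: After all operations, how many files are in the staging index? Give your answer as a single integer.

Answer: 0

Derivation:
After op 1 (modify f.txt): modified={f.txt} staged={none}
After op 2 (git add f.txt): modified={none} staged={f.txt}
After op 3 (modify c.txt): modified={c.txt} staged={f.txt}
After op 4 (git add c.txt): modified={none} staged={c.txt, f.txt}
After op 5 (git commit): modified={none} staged={none}
After op 6 (modify b.txt): modified={b.txt} staged={none}
After op 7 (modify f.txt): modified={b.txt, f.txt} staged={none}
After op 8 (git add f.txt): modified={b.txt} staged={f.txt}
After op 9 (git commit): modified={b.txt} staged={none}
After op 10 (modify d.txt): modified={b.txt, d.txt} staged={none}
After op 11 (modify f.txt): modified={b.txt, d.txt, f.txt} staged={none}
After op 12 (git add f.txt): modified={b.txt, d.txt} staged={f.txt}
After op 13 (git commit): modified={b.txt, d.txt} staged={none}
After op 14 (modify c.txt): modified={b.txt, c.txt, d.txt} staged={none}
After op 15 (git commit): modified={b.txt, c.txt, d.txt} staged={none}
After op 16 (modify e.txt): modified={b.txt, c.txt, d.txt, e.txt} staged={none}
Final staged set: {none} -> count=0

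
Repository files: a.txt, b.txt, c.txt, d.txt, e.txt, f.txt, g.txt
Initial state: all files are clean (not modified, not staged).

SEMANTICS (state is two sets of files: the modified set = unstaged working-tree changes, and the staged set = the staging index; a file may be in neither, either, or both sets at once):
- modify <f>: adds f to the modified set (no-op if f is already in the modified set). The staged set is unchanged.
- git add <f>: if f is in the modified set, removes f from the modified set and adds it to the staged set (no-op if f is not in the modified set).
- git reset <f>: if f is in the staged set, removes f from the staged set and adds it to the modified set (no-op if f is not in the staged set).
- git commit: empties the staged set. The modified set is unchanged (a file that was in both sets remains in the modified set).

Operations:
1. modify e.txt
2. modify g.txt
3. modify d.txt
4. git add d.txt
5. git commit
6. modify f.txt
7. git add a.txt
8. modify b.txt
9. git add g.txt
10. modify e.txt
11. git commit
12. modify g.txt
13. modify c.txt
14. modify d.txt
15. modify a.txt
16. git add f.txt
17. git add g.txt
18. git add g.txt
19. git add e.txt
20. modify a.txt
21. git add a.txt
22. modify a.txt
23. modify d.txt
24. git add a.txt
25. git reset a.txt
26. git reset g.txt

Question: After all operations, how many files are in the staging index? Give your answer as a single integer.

After op 1 (modify e.txt): modified={e.txt} staged={none}
After op 2 (modify g.txt): modified={e.txt, g.txt} staged={none}
After op 3 (modify d.txt): modified={d.txt, e.txt, g.txt} staged={none}
After op 4 (git add d.txt): modified={e.txt, g.txt} staged={d.txt}
After op 5 (git commit): modified={e.txt, g.txt} staged={none}
After op 6 (modify f.txt): modified={e.txt, f.txt, g.txt} staged={none}
After op 7 (git add a.txt): modified={e.txt, f.txt, g.txt} staged={none}
After op 8 (modify b.txt): modified={b.txt, e.txt, f.txt, g.txt} staged={none}
After op 9 (git add g.txt): modified={b.txt, e.txt, f.txt} staged={g.txt}
After op 10 (modify e.txt): modified={b.txt, e.txt, f.txt} staged={g.txt}
After op 11 (git commit): modified={b.txt, e.txt, f.txt} staged={none}
After op 12 (modify g.txt): modified={b.txt, e.txt, f.txt, g.txt} staged={none}
After op 13 (modify c.txt): modified={b.txt, c.txt, e.txt, f.txt, g.txt} staged={none}
After op 14 (modify d.txt): modified={b.txt, c.txt, d.txt, e.txt, f.txt, g.txt} staged={none}
After op 15 (modify a.txt): modified={a.txt, b.txt, c.txt, d.txt, e.txt, f.txt, g.txt} staged={none}
After op 16 (git add f.txt): modified={a.txt, b.txt, c.txt, d.txt, e.txt, g.txt} staged={f.txt}
After op 17 (git add g.txt): modified={a.txt, b.txt, c.txt, d.txt, e.txt} staged={f.txt, g.txt}
After op 18 (git add g.txt): modified={a.txt, b.txt, c.txt, d.txt, e.txt} staged={f.txt, g.txt}
After op 19 (git add e.txt): modified={a.txt, b.txt, c.txt, d.txt} staged={e.txt, f.txt, g.txt}
After op 20 (modify a.txt): modified={a.txt, b.txt, c.txt, d.txt} staged={e.txt, f.txt, g.txt}
After op 21 (git add a.txt): modified={b.txt, c.txt, d.txt} staged={a.txt, e.txt, f.txt, g.txt}
After op 22 (modify a.txt): modified={a.txt, b.txt, c.txt, d.txt} staged={a.txt, e.txt, f.txt, g.txt}
After op 23 (modify d.txt): modified={a.txt, b.txt, c.txt, d.txt} staged={a.txt, e.txt, f.txt, g.txt}
After op 24 (git add a.txt): modified={b.txt, c.txt, d.txt} staged={a.txt, e.txt, f.txt, g.txt}
After op 25 (git reset a.txt): modified={a.txt, b.txt, c.txt, d.txt} staged={e.txt, f.txt, g.txt}
After op 26 (git reset g.txt): modified={a.txt, b.txt, c.txt, d.txt, g.txt} staged={e.txt, f.txt}
Final staged set: {e.txt, f.txt} -> count=2

Answer: 2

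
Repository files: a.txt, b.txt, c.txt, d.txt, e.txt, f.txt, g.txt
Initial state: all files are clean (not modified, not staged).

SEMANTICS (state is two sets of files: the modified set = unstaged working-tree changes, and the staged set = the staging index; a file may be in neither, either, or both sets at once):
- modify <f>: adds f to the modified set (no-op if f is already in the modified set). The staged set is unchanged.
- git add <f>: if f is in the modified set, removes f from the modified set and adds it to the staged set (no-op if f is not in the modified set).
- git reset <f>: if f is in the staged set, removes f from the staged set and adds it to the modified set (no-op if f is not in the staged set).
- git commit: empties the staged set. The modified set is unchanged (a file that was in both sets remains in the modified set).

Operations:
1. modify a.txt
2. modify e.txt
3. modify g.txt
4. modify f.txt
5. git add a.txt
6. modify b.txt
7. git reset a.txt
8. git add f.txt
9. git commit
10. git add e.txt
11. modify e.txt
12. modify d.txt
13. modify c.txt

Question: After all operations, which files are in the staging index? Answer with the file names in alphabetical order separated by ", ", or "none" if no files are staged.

After op 1 (modify a.txt): modified={a.txt} staged={none}
After op 2 (modify e.txt): modified={a.txt, e.txt} staged={none}
After op 3 (modify g.txt): modified={a.txt, e.txt, g.txt} staged={none}
After op 4 (modify f.txt): modified={a.txt, e.txt, f.txt, g.txt} staged={none}
After op 5 (git add a.txt): modified={e.txt, f.txt, g.txt} staged={a.txt}
After op 6 (modify b.txt): modified={b.txt, e.txt, f.txt, g.txt} staged={a.txt}
After op 7 (git reset a.txt): modified={a.txt, b.txt, e.txt, f.txt, g.txt} staged={none}
After op 8 (git add f.txt): modified={a.txt, b.txt, e.txt, g.txt} staged={f.txt}
After op 9 (git commit): modified={a.txt, b.txt, e.txt, g.txt} staged={none}
After op 10 (git add e.txt): modified={a.txt, b.txt, g.txt} staged={e.txt}
After op 11 (modify e.txt): modified={a.txt, b.txt, e.txt, g.txt} staged={e.txt}
After op 12 (modify d.txt): modified={a.txt, b.txt, d.txt, e.txt, g.txt} staged={e.txt}
After op 13 (modify c.txt): modified={a.txt, b.txt, c.txt, d.txt, e.txt, g.txt} staged={e.txt}

Answer: e.txt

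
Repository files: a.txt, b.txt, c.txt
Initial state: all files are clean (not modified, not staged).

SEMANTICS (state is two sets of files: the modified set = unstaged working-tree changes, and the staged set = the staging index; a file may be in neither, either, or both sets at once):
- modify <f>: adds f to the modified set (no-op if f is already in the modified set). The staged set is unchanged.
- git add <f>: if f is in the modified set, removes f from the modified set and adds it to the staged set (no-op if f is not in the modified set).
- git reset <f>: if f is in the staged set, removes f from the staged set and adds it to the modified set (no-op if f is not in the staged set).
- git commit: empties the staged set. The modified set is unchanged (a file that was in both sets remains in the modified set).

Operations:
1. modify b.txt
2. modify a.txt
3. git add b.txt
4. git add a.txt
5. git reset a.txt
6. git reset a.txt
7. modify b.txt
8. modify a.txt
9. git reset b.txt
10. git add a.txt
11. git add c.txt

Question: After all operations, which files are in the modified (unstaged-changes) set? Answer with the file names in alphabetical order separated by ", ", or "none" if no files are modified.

Answer: b.txt

Derivation:
After op 1 (modify b.txt): modified={b.txt} staged={none}
After op 2 (modify a.txt): modified={a.txt, b.txt} staged={none}
After op 3 (git add b.txt): modified={a.txt} staged={b.txt}
After op 4 (git add a.txt): modified={none} staged={a.txt, b.txt}
After op 5 (git reset a.txt): modified={a.txt} staged={b.txt}
After op 6 (git reset a.txt): modified={a.txt} staged={b.txt}
After op 7 (modify b.txt): modified={a.txt, b.txt} staged={b.txt}
After op 8 (modify a.txt): modified={a.txt, b.txt} staged={b.txt}
After op 9 (git reset b.txt): modified={a.txt, b.txt} staged={none}
After op 10 (git add a.txt): modified={b.txt} staged={a.txt}
After op 11 (git add c.txt): modified={b.txt} staged={a.txt}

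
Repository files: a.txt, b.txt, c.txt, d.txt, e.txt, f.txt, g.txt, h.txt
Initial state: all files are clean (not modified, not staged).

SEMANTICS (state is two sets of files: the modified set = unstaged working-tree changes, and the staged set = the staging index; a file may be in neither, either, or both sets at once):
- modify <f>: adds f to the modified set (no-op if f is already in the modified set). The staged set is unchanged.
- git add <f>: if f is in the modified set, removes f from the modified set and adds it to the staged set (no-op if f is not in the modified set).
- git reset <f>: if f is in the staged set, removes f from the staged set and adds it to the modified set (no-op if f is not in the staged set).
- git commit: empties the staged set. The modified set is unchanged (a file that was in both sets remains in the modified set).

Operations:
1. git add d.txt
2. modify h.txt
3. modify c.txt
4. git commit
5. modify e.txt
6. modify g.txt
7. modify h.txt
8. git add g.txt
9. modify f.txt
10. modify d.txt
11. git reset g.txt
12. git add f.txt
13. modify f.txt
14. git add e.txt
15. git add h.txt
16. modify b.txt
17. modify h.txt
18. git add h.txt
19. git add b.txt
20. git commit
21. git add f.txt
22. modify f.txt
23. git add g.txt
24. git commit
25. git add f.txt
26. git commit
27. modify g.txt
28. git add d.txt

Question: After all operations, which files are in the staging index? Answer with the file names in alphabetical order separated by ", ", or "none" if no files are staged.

After op 1 (git add d.txt): modified={none} staged={none}
After op 2 (modify h.txt): modified={h.txt} staged={none}
After op 3 (modify c.txt): modified={c.txt, h.txt} staged={none}
After op 4 (git commit): modified={c.txt, h.txt} staged={none}
After op 5 (modify e.txt): modified={c.txt, e.txt, h.txt} staged={none}
After op 6 (modify g.txt): modified={c.txt, e.txt, g.txt, h.txt} staged={none}
After op 7 (modify h.txt): modified={c.txt, e.txt, g.txt, h.txt} staged={none}
After op 8 (git add g.txt): modified={c.txt, e.txt, h.txt} staged={g.txt}
After op 9 (modify f.txt): modified={c.txt, e.txt, f.txt, h.txt} staged={g.txt}
After op 10 (modify d.txt): modified={c.txt, d.txt, e.txt, f.txt, h.txt} staged={g.txt}
After op 11 (git reset g.txt): modified={c.txt, d.txt, e.txt, f.txt, g.txt, h.txt} staged={none}
After op 12 (git add f.txt): modified={c.txt, d.txt, e.txt, g.txt, h.txt} staged={f.txt}
After op 13 (modify f.txt): modified={c.txt, d.txt, e.txt, f.txt, g.txt, h.txt} staged={f.txt}
After op 14 (git add e.txt): modified={c.txt, d.txt, f.txt, g.txt, h.txt} staged={e.txt, f.txt}
After op 15 (git add h.txt): modified={c.txt, d.txt, f.txt, g.txt} staged={e.txt, f.txt, h.txt}
After op 16 (modify b.txt): modified={b.txt, c.txt, d.txt, f.txt, g.txt} staged={e.txt, f.txt, h.txt}
After op 17 (modify h.txt): modified={b.txt, c.txt, d.txt, f.txt, g.txt, h.txt} staged={e.txt, f.txt, h.txt}
After op 18 (git add h.txt): modified={b.txt, c.txt, d.txt, f.txt, g.txt} staged={e.txt, f.txt, h.txt}
After op 19 (git add b.txt): modified={c.txt, d.txt, f.txt, g.txt} staged={b.txt, e.txt, f.txt, h.txt}
After op 20 (git commit): modified={c.txt, d.txt, f.txt, g.txt} staged={none}
After op 21 (git add f.txt): modified={c.txt, d.txt, g.txt} staged={f.txt}
After op 22 (modify f.txt): modified={c.txt, d.txt, f.txt, g.txt} staged={f.txt}
After op 23 (git add g.txt): modified={c.txt, d.txt, f.txt} staged={f.txt, g.txt}
After op 24 (git commit): modified={c.txt, d.txt, f.txt} staged={none}
After op 25 (git add f.txt): modified={c.txt, d.txt} staged={f.txt}
After op 26 (git commit): modified={c.txt, d.txt} staged={none}
After op 27 (modify g.txt): modified={c.txt, d.txt, g.txt} staged={none}
After op 28 (git add d.txt): modified={c.txt, g.txt} staged={d.txt}

Answer: d.txt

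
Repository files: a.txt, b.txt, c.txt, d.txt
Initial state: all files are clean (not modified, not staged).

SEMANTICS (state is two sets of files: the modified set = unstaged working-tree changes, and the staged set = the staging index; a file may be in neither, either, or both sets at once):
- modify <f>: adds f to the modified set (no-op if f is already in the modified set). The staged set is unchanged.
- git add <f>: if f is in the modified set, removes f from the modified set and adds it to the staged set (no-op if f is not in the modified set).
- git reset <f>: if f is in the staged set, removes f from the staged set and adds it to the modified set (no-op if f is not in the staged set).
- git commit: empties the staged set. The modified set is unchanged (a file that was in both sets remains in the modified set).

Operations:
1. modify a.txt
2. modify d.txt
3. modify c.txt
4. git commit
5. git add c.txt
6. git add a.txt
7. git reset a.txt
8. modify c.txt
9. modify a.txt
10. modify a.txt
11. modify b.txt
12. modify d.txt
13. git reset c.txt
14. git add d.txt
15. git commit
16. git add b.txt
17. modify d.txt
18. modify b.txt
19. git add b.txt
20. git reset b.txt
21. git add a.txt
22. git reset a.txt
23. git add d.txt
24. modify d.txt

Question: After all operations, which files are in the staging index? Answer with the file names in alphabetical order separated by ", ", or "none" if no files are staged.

After op 1 (modify a.txt): modified={a.txt} staged={none}
After op 2 (modify d.txt): modified={a.txt, d.txt} staged={none}
After op 3 (modify c.txt): modified={a.txt, c.txt, d.txt} staged={none}
After op 4 (git commit): modified={a.txt, c.txt, d.txt} staged={none}
After op 5 (git add c.txt): modified={a.txt, d.txt} staged={c.txt}
After op 6 (git add a.txt): modified={d.txt} staged={a.txt, c.txt}
After op 7 (git reset a.txt): modified={a.txt, d.txt} staged={c.txt}
After op 8 (modify c.txt): modified={a.txt, c.txt, d.txt} staged={c.txt}
After op 9 (modify a.txt): modified={a.txt, c.txt, d.txt} staged={c.txt}
After op 10 (modify a.txt): modified={a.txt, c.txt, d.txt} staged={c.txt}
After op 11 (modify b.txt): modified={a.txt, b.txt, c.txt, d.txt} staged={c.txt}
After op 12 (modify d.txt): modified={a.txt, b.txt, c.txt, d.txt} staged={c.txt}
After op 13 (git reset c.txt): modified={a.txt, b.txt, c.txt, d.txt} staged={none}
After op 14 (git add d.txt): modified={a.txt, b.txt, c.txt} staged={d.txt}
After op 15 (git commit): modified={a.txt, b.txt, c.txt} staged={none}
After op 16 (git add b.txt): modified={a.txt, c.txt} staged={b.txt}
After op 17 (modify d.txt): modified={a.txt, c.txt, d.txt} staged={b.txt}
After op 18 (modify b.txt): modified={a.txt, b.txt, c.txt, d.txt} staged={b.txt}
After op 19 (git add b.txt): modified={a.txt, c.txt, d.txt} staged={b.txt}
After op 20 (git reset b.txt): modified={a.txt, b.txt, c.txt, d.txt} staged={none}
After op 21 (git add a.txt): modified={b.txt, c.txt, d.txt} staged={a.txt}
After op 22 (git reset a.txt): modified={a.txt, b.txt, c.txt, d.txt} staged={none}
After op 23 (git add d.txt): modified={a.txt, b.txt, c.txt} staged={d.txt}
After op 24 (modify d.txt): modified={a.txt, b.txt, c.txt, d.txt} staged={d.txt}

Answer: d.txt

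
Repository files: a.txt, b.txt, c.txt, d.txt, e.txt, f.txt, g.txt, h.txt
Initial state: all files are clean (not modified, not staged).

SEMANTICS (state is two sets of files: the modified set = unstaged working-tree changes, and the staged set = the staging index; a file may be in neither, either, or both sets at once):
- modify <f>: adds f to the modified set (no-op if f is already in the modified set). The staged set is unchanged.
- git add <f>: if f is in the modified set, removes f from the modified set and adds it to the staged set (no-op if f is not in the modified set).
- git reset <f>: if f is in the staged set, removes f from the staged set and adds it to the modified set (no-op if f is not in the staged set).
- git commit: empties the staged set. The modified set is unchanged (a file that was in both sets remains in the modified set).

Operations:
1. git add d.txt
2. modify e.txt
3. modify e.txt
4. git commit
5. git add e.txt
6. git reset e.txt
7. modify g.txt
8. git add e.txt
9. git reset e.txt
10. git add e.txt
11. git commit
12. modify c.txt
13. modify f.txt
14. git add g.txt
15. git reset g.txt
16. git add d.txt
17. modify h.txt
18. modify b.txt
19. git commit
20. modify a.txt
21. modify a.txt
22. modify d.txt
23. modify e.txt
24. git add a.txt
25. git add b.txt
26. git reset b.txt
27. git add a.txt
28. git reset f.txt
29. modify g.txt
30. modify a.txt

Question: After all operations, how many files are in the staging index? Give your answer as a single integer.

After op 1 (git add d.txt): modified={none} staged={none}
After op 2 (modify e.txt): modified={e.txt} staged={none}
After op 3 (modify e.txt): modified={e.txt} staged={none}
After op 4 (git commit): modified={e.txt} staged={none}
After op 5 (git add e.txt): modified={none} staged={e.txt}
After op 6 (git reset e.txt): modified={e.txt} staged={none}
After op 7 (modify g.txt): modified={e.txt, g.txt} staged={none}
After op 8 (git add e.txt): modified={g.txt} staged={e.txt}
After op 9 (git reset e.txt): modified={e.txt, g.txt} staged={none}
After op 10 (git add e.txt): modified={g.txt} staged={e.txt}
After op 11 (git commit): modified={g.txt} staged={none}
After op 12 (modify c.txt): modified={c.txt, g.txt} staged={none}
After op 13 (modify f.txt): modified={c.txt, f.txt, g.txt} staged={none}
After op 14 (git add g.txt): modified={c.txt, f.txt} staged={g.txt}
After op 15 (git reset g.txt): modified={c.txt, f.txt, g.txt} staged={none}
After op 16 (git add d.txt): modified={c.txt, f.txt, g.txt} staged={none}
After op 17 (modify h.txt): modified={c.txt, f.txt, g.txt, h.txt} staged={none}
After op 18 (modify b.txt): modified={b.txt, c.txt, f.txt, g.txt, h.txt} staged={none}
After op 19 (git commit): modified={b.txt, c.txt, f.txt, g.txt, h.txt} staged={none}
After op 20 (modify a.txt): modified={a.txt, b.txt, c.txt, f.txt, g.txt, h.txt} staged={none}
After op 21 (modify a.txt): modified={a.txt, b.txt, c.txt, f.txt, g.txt, h.txt} staged={none}
After op 22 (modify d.txt): modified={a.txt, b.txt, c.txt, d.txt, f.txt, g.txt, h.txt} staged={none}
After op 23 (modify e.txt): modified={a.txt, b.txt, c.txt, d.txt, e.txt, f.txt, g.txt, h.txt} staged={none}
After op 24 (git add a.txt): modified={b.txt, c.txt, d.txt, e.txt, f.txt, g.txt, h.txt} staged={a.txt}
After op 25 (git add b.txt): modified={c.txt, d.txt, e.txt, f.txt, g.txt, h.txt} staged={a.txt, b.txt}
After op 26 (git reset b.txt): modified={b.txt, c.txt, d.txt, e.txt, f.txt, g.txt, h.txt} staged={a.txt}
After op 27 (git add a.txt): modified={b.txt, c.txt, d.txt, e.txt, f.txt, g.txt, h.txt} staged={a.txt}
After op 28 (git reset f.txt): modified={b.txt, c.txt, d.txt, e.txt, f.txt, g.txt, h.txt} staged={a.txt}
After op 29 (modify g.txt): modified={b.txt, c.txt, d.txt, e.txt, f.txt, g.txt, h.txt} staged={a.txt}
After op 30 (modify a.txt): modified={a.txt, b.txt, c.txt, d.txt, e.txt, f.txt, g.txt, h.txt} staged={a.txt}
Final staged set: {a.txt} -> count=1

Answer: 1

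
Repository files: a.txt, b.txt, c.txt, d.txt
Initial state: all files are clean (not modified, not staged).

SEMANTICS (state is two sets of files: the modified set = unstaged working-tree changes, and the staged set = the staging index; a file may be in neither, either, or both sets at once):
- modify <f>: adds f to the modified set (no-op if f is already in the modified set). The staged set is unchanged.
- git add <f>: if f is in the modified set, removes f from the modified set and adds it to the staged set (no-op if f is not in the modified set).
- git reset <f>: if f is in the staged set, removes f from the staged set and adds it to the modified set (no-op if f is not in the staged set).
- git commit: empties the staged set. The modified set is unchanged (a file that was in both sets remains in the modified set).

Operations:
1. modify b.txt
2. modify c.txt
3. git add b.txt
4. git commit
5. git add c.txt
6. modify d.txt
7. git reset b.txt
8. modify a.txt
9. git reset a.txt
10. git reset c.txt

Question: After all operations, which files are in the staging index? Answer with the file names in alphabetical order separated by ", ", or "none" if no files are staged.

Answer: none

Derivation:
After op 1 (modify b.txt): modified={b.txt} staged={none}
After op 2 (modify c.txt): modified={b.txt, c.txt} staged={none}
After op 3 (git add b.txt): modified={c.txt} staged={b.txt}
After op 4 (git commit): modified={c.txt} staged={none}
After op 5 (git add c.txt): modified={none} staged={c.txt}
After op 6 (modify d.txt): modified={d.txt} staged={c.txt}
After op 7 (git reset b.txt): modified={d.txt} staged={c.txt}
After op 8 (modify a.txt): modified={a.txt, d.txt} staged={c.txt}
After op 9 (git reset a.txt): modified={a.txt, d.txt} staged={c.txt}
After op 10 (git reset c.txt): modified={a.txt, c.txt, d.txt} staged={none}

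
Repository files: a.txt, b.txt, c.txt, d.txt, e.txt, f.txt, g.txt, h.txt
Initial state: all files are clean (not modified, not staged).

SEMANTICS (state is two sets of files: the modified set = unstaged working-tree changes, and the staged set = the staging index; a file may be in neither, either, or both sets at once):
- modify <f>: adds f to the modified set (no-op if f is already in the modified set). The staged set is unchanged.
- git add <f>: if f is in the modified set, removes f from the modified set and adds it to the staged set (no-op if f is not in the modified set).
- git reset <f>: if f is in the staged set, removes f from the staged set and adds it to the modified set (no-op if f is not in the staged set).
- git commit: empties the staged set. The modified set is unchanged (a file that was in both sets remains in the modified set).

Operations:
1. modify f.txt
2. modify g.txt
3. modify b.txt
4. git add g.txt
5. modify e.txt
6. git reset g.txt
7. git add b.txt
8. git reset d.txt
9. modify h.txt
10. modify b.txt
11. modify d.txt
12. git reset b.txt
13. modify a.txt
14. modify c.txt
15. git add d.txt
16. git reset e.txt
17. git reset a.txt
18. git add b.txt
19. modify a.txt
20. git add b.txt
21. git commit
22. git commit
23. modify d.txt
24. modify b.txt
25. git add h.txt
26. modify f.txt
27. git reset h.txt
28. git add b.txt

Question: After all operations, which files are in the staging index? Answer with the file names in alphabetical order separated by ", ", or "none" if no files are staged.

After op 1 (modify f.txt): modified={f.txt} staged={none}
After op 2 (modify g.txt): modified={f.txt, g.txt} staged={none}
After op 3 (modify b.txt): modified={b.txt, f.txt, g.txt} staged={none}
After op 4 (git add g.txt): modified={b.txt, f.txt} staged={g.txt}
After op 5 (modify e.txt): modified={b.txt, e.txt, f.txt} staged={g.txt}
After op 6 (git reset g.txt): modified={b.txt, e.txt, f.txt, g.txt} staged={none}
After op 7 (git add b.txt): modified={e.txt, f.txt, g.txt} staged={b.txt}
After op 8 (git reset d.txt): modified={e.txt, f.txt, g.txt} staged={b.txt}
After op 9 (modify h.txt): modified={e.txt, f.txt, g.txt, h.txt} staged={b.txt}
After op 10 (modify b.txt): modified={b.txt, e.txt, f.txt, g.txt, h.txt} staged={b.txt}
After op 11 (modify d.txt): modified={b.txt, d.txt, e.txt, f.txt, g.txt, h.txt} staged={b.txt}
After op 12 (git reset b.txt): modified={b.txt, d.txt, e.txt, f.txt, g.txt, h.txt} staged={none}
After op 13 (modify a.txt): modified={a.txt, b.txt, d.txt, e.txt, f.txt, g.txt, h.txt} staged={none}
After op 14 (modify c.txt): modified={a.txt, b.txt, c.txt, d.txt, e.txt, f.txt, g.txt, h.txt} staged={none}
After op 15 (git add d.txt): modified={a.txt, b.txt, c.txt, e.txt, f.txt, g.txt, h.txt} staged={d.txt}
After op 16 (git reset e.txt): modified={a.txt, b.txt, c.txt, e.txt, f.txt, g.txt, h.txt} staged={d.txt}
After op 17 (git reset a.txt): modified={a.txt, b.txt, c.txt, e.txt, f.txt, g.txt, h.txt} staged={d.txt}
After op 18 (git add b.txt): modified={a.txt, c.txt, e.txt, f.txt, g.txt, h.txt} staged={b.txt, d.txt}
After op 19 (modify a.txt): modified={a.txt, c.txt, e.txt, f.txt, g.txt, h.txt} staged={b.txt, d.txt}
After op 20 (git add b.txt): modified={a.txt, c.txt, e.txt, f.txt, g.txt, h.txt} staged={b.txt, d.txt}
After op 21 (git commit): modified={a.txt, c.txt, e.txt, f.txt, g.txt, h.txt} staged={none}
After op 22 (git commit): modified={a.txt, c.txt, e.txt, f.txt, g.txt, h.txt} staged={none}
After op 23 (modify d.txt): modified={a.txt, c.txt, d.txt, e.txt, f.txt, g.txt, h.txt} staged={none}
After op 24 (modify b.txt): modified={a.txt, b.txt, c.txt, d.txt, e.txt, f.txt, g.txt, h.txt} staged={none}
After op 25 (git add h.txt): modified={a.txt, b.txt, c.txt, d.txt, e.txt, f.txt, g.txt} staged={h.txt}
After op 26 (modify f.txt): modified={a.txt, b.txt, c.txt, d.txt, e.txt, f.txt, g.txt} staged={h.txt}
After op 27 (git reset h.txt): modified={a.txt, b.txt, c.txt, d.txt, e.txt, f.txt, g.txt, h.txt} staged={none}
After op 28 (git add b.txt): modified={a.txt, c.txt, d.txt, e.txt, f.txt, g.txt, h.txt} staged={b.txt}

Answer: b.txt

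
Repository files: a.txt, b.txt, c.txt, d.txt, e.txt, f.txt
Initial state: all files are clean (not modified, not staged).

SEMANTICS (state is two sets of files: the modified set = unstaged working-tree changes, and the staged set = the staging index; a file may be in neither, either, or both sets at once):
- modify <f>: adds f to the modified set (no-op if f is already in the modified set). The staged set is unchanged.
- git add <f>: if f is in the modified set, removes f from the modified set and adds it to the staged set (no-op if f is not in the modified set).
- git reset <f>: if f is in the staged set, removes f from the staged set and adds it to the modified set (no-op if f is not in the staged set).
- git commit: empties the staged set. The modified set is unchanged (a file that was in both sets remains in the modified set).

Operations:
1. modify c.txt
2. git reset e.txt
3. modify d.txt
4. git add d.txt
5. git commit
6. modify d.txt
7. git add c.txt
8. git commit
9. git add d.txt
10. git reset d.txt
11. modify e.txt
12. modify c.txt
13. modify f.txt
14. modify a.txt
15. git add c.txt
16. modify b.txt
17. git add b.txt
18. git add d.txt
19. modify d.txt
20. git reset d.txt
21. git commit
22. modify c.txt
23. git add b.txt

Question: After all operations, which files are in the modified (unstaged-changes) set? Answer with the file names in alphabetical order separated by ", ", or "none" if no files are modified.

Answer: a.txt, c.txt, d.txt, e.txt, f.txt

Derivation:
After op 1 (modify c.txt): modified={c.txt} staged={none}
After op 2 (git reset e.txt): modified={c.txt} staged={none}
After op 3 (modify d.txt): modified={c.txt, d.txt} staged={none}
After op 4 (git add d.txt): modified={c.txt} staged={d.txt}
After op 5 (git commit): modified={c.txt} staged={none}
After op 6 (modify d.txt): modified={c.txt, d.txt} staged={none}
After op 7 (git add c.txt): modified={d.txt} staged={c.txt}
After op 8 (git commit): modified={d.txt} staged={none}
After op 9 (git add d.txt): modified={none} staged={d.txt}
After op 10 (git reset d.txt): modified={d.txt} staged={none}
After op 11 (modify e.txt): modified={d.txt, e.txt} staged={none}
After op 12 (modify c.txt): modified={c.txt, d.txt, e.txt} staged={none}
After op 13 (modify f.txt): modified={c.txt, d.txt, e.txt, f.txt} staged={none}
After op 14 (modify a.txt): modified={a.txt, c.txt, d.txt, e.txt, f.txt} staged={none}
After op 15 (git add c.txt): modified={a.txt, d.txt, e.txt, f.txt} staged={c.txt}
After op 16 (modify b.txt): modified={a.txt, b.txt, d.txt, e.txt, f.txt} staged={c.txt}
After op 17 (git add b.txt): modified={a.txt, d.txt, e.txt, f.txt} staged={b.txt, c.txt}
After op 18 (git add d.txt): modified={a.txt, e.txt, f.txt} staged={b.txt, c.txt, d.txt}
After op 19 (modify d.txt): modified={a.txt, d.txt, e.txt, f.txt} staged={b.txt, c.txt, d.txt}
After op 20 (git reset d.txt): modified={a.txt, d.txt, e.txt, f.txt} staged={b.txt, c.txt}
After op 21 (git commit): modified={a.txt, d.txt, e.txt, f.txt} staged={none}
After op 22 (modify c.txt): modified={a.txt, c.txt, d.txt, e.txt, f.txt} staged={none}
After op 23 (git add b.txt): modified={a.txt, c.txt, d.txt, e.txt, f.txt} staged={none}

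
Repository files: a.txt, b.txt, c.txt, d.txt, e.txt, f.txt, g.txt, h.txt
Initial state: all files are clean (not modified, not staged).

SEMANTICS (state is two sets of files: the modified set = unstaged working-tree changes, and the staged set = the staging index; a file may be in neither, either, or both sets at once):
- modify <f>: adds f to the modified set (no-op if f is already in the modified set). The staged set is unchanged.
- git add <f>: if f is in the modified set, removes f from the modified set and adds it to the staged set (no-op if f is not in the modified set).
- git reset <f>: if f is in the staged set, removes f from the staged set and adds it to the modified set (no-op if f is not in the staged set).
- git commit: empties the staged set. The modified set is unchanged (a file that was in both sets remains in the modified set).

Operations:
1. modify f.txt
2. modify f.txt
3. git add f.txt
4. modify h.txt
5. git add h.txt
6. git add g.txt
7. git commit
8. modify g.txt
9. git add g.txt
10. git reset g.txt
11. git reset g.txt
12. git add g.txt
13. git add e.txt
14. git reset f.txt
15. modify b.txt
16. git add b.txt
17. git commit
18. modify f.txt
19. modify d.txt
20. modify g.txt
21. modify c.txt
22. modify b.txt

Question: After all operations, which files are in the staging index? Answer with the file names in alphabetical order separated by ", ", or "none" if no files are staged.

Answer: none

Derivation:
After op 1 (modify f.txt): modified={f.txt} staged={none}
After op 2 (modify f.txt): modified={f.txt} staged={none}
After op 3 (git add f.txt): modified={none} staged={f.txt}
After op 4 (modify h.txt): modified={h.txt} staged={f.txt}
After op 5 (git add h.txt): modified={none} staged={f.txt, h.txt}
After op 6 (git add g.txt): modified={none} staged={f.txt, h.txt}
After op 7 (git commit): modified={none} staged={none}
After op 8 (modify g.txt): modified={g.txt} staged={none}
After op 9 (git add g.txt): modified={none} staged={g.txt}
After op 10 (git reset g.txt): modified={g.txt} staged={none}
After op 11 (git reset g.txt): modified={g.txt} staged={none}
After op 12 (git add g.txt): modified={none} staged={g.txt}
After op 13 (git add e.txt): modified={none} staged={g.txt}
After op 14 (git reset f.txt): modified={none} staged={g.txt}
After op 15 (modify b.txt): modified={b.txt} staged={g.txt}
After op 16 (git add b.txt): modified={none} staged={b.txt, g.txt}
After op 17 (git commit): modified={none} staged={none}
After op 18 (modify f.txt): modified={f.txt} staged={none}
After op 19 (modify d.txt): modified={d.txt, f.txt} staged={none}
After op 20 (modify g.txt): modified={d.txt, f.txt, g.txt} staged={none}
After op 21 (modify c.txt): modified={c.txt, d.txt, f.txt, g.txt} staged={none}
After op 22 (modify b.txt): modified={b.txt, c.txt, d.txt, f.txt, g.txt} staged={none}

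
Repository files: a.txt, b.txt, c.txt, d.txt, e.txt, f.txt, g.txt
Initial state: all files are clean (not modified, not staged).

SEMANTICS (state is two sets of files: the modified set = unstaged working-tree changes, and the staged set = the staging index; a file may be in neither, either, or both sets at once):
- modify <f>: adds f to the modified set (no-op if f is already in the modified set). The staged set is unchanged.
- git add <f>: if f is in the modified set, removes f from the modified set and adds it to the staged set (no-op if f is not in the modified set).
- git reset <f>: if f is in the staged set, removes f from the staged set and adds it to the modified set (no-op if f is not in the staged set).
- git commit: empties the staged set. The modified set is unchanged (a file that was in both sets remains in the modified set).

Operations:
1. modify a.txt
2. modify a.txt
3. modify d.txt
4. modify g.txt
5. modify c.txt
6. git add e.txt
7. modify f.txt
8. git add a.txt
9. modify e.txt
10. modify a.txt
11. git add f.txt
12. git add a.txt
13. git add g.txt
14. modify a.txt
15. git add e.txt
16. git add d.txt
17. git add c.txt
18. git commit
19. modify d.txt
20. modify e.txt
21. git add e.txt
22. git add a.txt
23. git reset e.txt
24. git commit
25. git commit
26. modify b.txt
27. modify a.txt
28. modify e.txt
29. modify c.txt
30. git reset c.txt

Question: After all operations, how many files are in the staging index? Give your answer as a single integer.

Answer: 0

Derivation:
After op 1 (modify a.txt): modified={a.txt} staged={none}
After op 2 (modify a.txt): modified={a.txt} staged={none}
After op 3 (modify d.txt): modified={a.txt, d.txt} staged={none}
After op 4 (modify g.txt): modified={a.txt, d.txt, g.txt} staged={none}
After op 5 (modify c.txt): modified={a.txt, c.txt, d.txt, g.txt} staged={none}
After op 6 (git add e.txt): modified={a.txt, c.txt, d.txt, g.txt} staged={none}
After op 7 (modify f.txt): modified={a.txt, c.txt, d.txt, f.txt, g.txt} staged={none}
After op 8 (git add a.txt): modified={c.txt, d.txt, f.txt, g.txt} staged={a.txt}
After op 9 (modify e.txt): modified={c.txt, d.txt, e.txt, f.txt, g.txt} staged={a.txt}
After op 10 (modify a.txt): modified={a.txt, c.txt, d.txt, e.txt, f.txt, g.txt} staged={a.txt}
After op 11 (git add f.txt): modified={a.txt, c.txt, d.txt, e.txt, g.txt} staged={a.txt, f.txt}
After op 12 (git add a.txt): modified={c.txt, d.txt, e.txt, g.txt} staged={a.txt, f.txt}
After op 13 (git add g.txt): modified={c.txt, d.txt, e.txt} staged={a.txt, f.txt, g.txt}
After op 14 (modify a.txt): modified={a.txt, c.txt, d.txt, e.txt} staged={a.txt, f.txt, g.txt}
After op 15 (git add e.txt): modified={a.txt, c.txt, d.txt} staged={a.txt, e.txt, f.txt, g.txt}
After op 16 (git add d.txt): modified={a.txt, c.txt} staged={a.txt, d.txt, e.txt, f.txt, g.txt}
After op 17 (git add c.txt): modified={a.txt} staged={a.txt, c.txt, d.txt, e.txt, f.txt, g.txt}
After op 18 (git commit): modified={a.txt} staged={none}
After op 19 (modify d.txt): modified={a.txt, d.txt} staged={none}
After op 20 (modify e.txt): modified={a.txt, d.txt, e.txt} staged={none}
After op 21 (git add e.txt): modified={a.txt, d.txt} staged={e.txt}
After op 22 (git add a.txt): modified={d.txt} staged={a.txt, e.txt}
After op 23 (git reset e.txt): modified={d.txt, e.txt} staged={a.txt}
After op 24 (git commit): modified={d.txt, e.txt} staged={none}
After op 25 (git commit): modified={d.txt, e.txt} staged={none}
After op 26 (modify b.txt): modified={b.txt, d.txt, e.txt} staged={none}
After op 27 (modify a.txt): modified={a.txt, b.txt, d.txt, e.txt} staged={none}
After op 28 (modify e.txt): modified={a.txt, b.txt, d.txt, e.txt} staged={none}
After op 29 (modify c.txt): modified={a.txt, b.txt, c.txt, d.txt, e.txt} staged={none}
After op 30 (git reset c.txt): modified={a.txt, b.txt, c.txt, d.txt, e.txt} staged={none}
Final staged set: {none} -> count=0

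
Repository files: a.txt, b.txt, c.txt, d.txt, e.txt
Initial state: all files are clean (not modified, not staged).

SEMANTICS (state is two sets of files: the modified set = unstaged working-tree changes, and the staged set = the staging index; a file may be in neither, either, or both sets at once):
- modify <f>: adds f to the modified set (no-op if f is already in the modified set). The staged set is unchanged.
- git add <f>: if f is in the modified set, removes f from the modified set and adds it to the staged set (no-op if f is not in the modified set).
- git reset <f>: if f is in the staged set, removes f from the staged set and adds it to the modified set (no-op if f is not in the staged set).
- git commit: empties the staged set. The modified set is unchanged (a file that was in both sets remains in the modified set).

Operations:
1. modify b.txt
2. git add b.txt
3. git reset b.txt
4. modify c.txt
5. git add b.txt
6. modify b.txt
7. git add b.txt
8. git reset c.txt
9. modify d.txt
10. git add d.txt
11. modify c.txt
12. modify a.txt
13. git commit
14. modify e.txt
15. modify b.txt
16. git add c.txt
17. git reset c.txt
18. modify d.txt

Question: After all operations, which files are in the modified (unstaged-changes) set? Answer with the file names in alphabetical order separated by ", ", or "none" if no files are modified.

After op 1 (modify b.txt): modified={b.txt} staged={none}
After op 2 (git add b.txt): modified={none} staged={b.txt}
After op 3 (git reset b.txt): modified={b.txt} staged={none}
After op 4 (modify c.txt): modified={b.txt, c.txt} staged={none}
After op 5 (git add b.txt): modified={c.txt} staged={b.txt}
After op 6 (modify b.txt): modified={b.txt, c.txt} staged={b.txt}
After op 7 (git add b.txt): modified={c.txt} staged={b.txt}
After op 8 (git reset c.txt): modified={c.txt} staged={b.txt}
After op 9 (modify d.txt): modified={c.txt, d.txt} staged={b.txt}
After op 10 (git add d.txt): modified={c.txt} staged={b.txt, d.txt}
After op 11 (modify c.txt): modified={c.txt} staged={b.txt, d.txt}
After op 12 (modify a.txt): modified={a.txt, c.txt} staged={b.txt, d.txt}
After op 13 (git commit): modified={a.txt, c.txt} staged={none}
After op 14 (modify e.txt): modified={a.txt, c.txt, e.txt} staged={none}
After op 15 (modify b.txt): modified={a.txt, b.txt, c.txt, e.txt} staged={none}
After op 16 (git add c.txt): modified={a.txt, b.txt, e.txt} staged={c.txt}
After op 17 (git reset c.txt): modified={a.txt, b.txt, c.txt, e.txt} staged={none}
After op 18 (modify d.txt): modified={a.txt, b.txt, c.txt, d.txt, e.txt} staged={none}

Answer: a.txt, b.txt, c.txt, d.txt, e.txt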